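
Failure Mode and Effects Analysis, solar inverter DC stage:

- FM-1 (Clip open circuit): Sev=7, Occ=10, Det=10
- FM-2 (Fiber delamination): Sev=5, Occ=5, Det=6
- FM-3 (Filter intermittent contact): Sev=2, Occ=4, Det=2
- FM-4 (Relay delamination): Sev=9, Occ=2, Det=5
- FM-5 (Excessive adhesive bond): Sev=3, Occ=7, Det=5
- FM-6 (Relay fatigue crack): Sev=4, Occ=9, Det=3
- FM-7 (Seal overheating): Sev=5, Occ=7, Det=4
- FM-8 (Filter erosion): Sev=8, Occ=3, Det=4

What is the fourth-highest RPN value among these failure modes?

RPN = Severity × Occurrence × Detection:
  FM-1: 7 × 10 × 10 = 700
  FM-2: 5 × 5 × 6 = 150
  FM-3: 2 × 4 × 2 = 16
  FM-4: 9 × 2 × 5 = 90
  FM-5: 3 × 7 × 5 = 105
  FM-6: 4 × 9 × 3 = 108
  FM-7: 5 × 7 × 4 = 140
  FM-8: 8 × 3 × 4 = 96
Sorted descending: 700, 150, 140, 108, 105, 96, 90, 16.
The fourth-highest RPN is 108 (FM-6).

108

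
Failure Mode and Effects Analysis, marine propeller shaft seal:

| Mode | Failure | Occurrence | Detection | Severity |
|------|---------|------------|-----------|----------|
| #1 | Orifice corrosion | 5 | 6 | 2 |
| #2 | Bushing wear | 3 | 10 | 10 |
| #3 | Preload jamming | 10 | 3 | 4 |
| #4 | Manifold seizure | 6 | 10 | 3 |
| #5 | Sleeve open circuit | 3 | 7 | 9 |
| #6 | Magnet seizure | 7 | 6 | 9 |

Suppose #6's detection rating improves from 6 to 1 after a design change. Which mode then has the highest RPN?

#2

RPN = Severity × Occurrence × Detection:
  #1: 2 × 5 × 6 = 60
  #2: 10 × 3 × 10 = 300
  #3: 4 × 10 × 3 = 120
  #4: 3 × 6 × 10 = 180
  #5: 9 × 3 × 7 = 189
  #6: 9 × 7 × 6 = 378
After action: #6 → 9 × 7 × 1 = 63.
Revised RPNs: #2=300, #5=189, #4=180, #3=120, #6=63, #1=60.
Highest is now #2 (300).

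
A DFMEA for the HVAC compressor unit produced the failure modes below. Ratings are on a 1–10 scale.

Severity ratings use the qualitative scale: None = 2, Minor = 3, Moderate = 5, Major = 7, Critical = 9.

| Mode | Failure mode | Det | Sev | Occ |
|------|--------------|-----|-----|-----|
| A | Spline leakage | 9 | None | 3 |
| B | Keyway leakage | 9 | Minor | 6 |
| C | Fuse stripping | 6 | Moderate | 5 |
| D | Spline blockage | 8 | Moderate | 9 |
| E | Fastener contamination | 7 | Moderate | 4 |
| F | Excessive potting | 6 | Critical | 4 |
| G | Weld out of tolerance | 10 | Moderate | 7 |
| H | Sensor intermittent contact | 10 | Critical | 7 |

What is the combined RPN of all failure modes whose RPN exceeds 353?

RPN = Severity × Occurrence × Detection:
  A: 2 × 3 × 9 = 54
  B: 3 × 6 × 9 = 162
  C: 5 × 5 × 6 = 150
  D: 5 × 9 × 8 = 360
  E: 5 × 4 × 7 = 140
  F: 9 × 4 × 6 = 216
  G: 5 × 7 × 10 = 350
  H: 9 × 7 × 10 = 630
RPN > 353: D (360), H (630).
Sum: 360 + 630 = 990.

990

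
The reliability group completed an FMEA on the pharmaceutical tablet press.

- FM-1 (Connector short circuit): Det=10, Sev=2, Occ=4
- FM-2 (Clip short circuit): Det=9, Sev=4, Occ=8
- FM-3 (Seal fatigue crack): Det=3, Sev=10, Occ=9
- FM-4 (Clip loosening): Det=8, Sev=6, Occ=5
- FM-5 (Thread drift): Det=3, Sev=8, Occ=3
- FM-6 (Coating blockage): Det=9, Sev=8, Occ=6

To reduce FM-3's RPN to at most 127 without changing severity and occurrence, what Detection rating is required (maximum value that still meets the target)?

1

FM-3: S=10, O=9, D=3 → current RPN = 270.
Fixed product = 90. Need 90 × D ≤ 127, so D ≤ 127/90 = 1.41.
Maximum integer Detection rating = 1 (gives RPN 90; D=2 would give 180 > 127).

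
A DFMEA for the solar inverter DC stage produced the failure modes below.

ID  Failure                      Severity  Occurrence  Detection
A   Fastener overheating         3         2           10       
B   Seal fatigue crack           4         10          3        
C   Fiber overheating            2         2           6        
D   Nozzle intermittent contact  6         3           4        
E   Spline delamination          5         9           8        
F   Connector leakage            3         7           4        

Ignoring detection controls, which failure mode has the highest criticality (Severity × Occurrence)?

E

Criticality = Severity × Occurrence:
  A: 3 × 2 = 6
  B: 4 × 10 = 40
  C: 2 × 2 = 4
  D: 6 × 3 = 18
  E: 5 × 9 = 45
  F: 3 × 7 = 21
Highest criticality is 45 → E.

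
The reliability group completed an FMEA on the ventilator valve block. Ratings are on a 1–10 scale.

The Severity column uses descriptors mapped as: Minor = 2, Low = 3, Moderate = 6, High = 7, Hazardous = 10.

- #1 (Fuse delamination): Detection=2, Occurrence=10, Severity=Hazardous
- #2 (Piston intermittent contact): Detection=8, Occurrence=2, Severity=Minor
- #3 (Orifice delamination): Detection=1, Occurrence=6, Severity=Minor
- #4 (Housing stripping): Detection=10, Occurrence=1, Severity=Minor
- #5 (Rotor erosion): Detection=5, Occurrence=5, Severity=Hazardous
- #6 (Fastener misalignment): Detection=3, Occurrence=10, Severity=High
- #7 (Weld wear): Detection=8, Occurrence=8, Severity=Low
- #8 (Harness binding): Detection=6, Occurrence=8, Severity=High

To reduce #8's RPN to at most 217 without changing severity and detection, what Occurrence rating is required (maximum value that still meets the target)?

5

#8: S=7, O=8, D=6 → current RPN = 336.
Fixed product = 42. Need 42 × O ≤ 217, so O ≤ 217/42 = 5.17.
Maximum integer Occurrence rating = 5 (gives RPN 210; O=6 would give 252 > 217).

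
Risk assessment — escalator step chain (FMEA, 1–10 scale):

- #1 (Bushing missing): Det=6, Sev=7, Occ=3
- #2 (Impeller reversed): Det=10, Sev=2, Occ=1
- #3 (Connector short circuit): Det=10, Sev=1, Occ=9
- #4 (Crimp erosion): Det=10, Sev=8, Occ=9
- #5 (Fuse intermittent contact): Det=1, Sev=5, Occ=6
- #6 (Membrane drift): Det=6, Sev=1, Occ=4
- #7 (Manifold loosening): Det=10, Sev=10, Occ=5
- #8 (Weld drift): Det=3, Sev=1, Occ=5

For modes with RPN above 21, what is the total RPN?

1490

RPN = Severity × Occurrence × Detection:
  #1: 7 × 3 × 6 = 126
  #2: 2 × 1 × 10 = 20
  #3: 1 × 9 × 10 = 90
  #4: 8 × 9 × 10 = 720
  #5: 5 × 6 × 1 = 30
  #6: 1 × 4 × 6 = 24
  #7: 10 × 5 × 10 = 500
  #8: 1 × 5 × 3 = 15
RPN > 21: #1 (126), #3 (90), #4 (720), #5 (30), #6 (24), #7 (500).
Sum: 126 + 90 + 720 + 30 + 24 + 500 = 1490.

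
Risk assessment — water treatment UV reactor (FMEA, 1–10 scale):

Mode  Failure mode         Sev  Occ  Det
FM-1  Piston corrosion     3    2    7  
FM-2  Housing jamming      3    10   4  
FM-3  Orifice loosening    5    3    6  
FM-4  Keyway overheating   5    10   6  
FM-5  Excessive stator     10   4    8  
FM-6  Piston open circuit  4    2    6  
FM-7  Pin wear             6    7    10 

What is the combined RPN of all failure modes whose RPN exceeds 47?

RPN = Severity × Occurrence × Detection:
  FM-1: 3 × 2 × 7 = 42
  FM-2: 3 × 10 × 4 = 120
  FM-3: 5 × 3 × 6 = 90
  FM-4: 5 × 10 × 6 = 300
  FM-5: 10 × 4 × 8 = 320
  FM-6: 4 × 2 × 6 = 48
  FM-7: 6 × 7 × 10 = 420
RPN > 47: FM-2 (120), FM-3 (90), FM-4 (300), FM-5 (320), FM-6 (48), FM-7 (420).
Sum: 120 + 90 + 300 + 320 + 48 + 420 = 1298.

1298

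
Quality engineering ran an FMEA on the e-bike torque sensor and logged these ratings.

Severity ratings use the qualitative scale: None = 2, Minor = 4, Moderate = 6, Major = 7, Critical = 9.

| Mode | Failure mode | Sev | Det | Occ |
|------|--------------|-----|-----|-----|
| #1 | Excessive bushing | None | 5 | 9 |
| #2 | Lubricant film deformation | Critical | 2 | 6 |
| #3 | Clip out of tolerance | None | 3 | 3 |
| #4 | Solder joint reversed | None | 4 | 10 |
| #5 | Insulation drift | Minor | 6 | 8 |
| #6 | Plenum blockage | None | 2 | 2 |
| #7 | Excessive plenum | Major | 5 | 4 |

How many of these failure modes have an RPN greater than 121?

RPN = Severity × Occurrence × Detection:
  #1: 2 × 9 × 5 = 90
  #2: 9 × 6 × 2 = 108
  #3: 2 × 3 × 3 = 18
  #4: 2 × 10 × 4 = 80
  #5: 4 × 8 × 6 = 192
  #6: 2 × 2 × 2 = 8
  #7: 7 × 4 × 5 = 140
Modes with RPN > 121: #5 (192), #7 (140) → 2.

2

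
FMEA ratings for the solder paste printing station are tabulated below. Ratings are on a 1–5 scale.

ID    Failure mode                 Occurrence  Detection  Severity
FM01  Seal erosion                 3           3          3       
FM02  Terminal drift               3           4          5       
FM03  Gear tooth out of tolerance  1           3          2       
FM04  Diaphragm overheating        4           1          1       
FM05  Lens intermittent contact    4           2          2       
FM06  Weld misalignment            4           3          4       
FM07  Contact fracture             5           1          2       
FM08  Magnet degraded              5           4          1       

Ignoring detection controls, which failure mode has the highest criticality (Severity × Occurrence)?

FM06

Criticality = Severity × Occurrence:
  FM01: 3 × 3 = 9
  FM02: 5 × 3 = 15
  FM03: 2 × 1 = 2
  FM04: 1 × 4 = 4
  FM05: 2 × 4 = 8
  FM06: 4 × 4 = 16
  FM07: 2 × 5 = 10
  FM08: 1 × 5 = 5
Highest criticality is 16 → FM06.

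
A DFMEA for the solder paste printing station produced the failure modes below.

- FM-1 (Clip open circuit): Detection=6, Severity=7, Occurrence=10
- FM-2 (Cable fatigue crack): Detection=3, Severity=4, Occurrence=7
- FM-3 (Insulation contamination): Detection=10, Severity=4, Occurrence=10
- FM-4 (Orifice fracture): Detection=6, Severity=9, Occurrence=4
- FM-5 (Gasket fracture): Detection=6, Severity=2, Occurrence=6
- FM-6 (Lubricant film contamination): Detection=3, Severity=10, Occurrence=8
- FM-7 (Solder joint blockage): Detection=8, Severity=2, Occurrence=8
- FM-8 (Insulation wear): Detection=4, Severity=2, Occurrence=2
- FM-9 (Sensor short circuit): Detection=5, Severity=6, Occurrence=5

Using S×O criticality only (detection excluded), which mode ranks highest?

FM-6

Criticality = Severity × Occurrence:
  FM-1: 7 × 10 = 70
  FM-2: 4 × 7 = 28
  FM-3: 4 × 10 = 40
  FM-4: 9 × 4 = 36
  FM-5: 2 × 6 = 12
  FM-6: 10 × 8 = 80
  FM-7: 2 × 8 = 16
  FM-8: 2 × 2 = 4
  FM-9: 6 × 5 = 30
Highest criticality is 80 → FM-6.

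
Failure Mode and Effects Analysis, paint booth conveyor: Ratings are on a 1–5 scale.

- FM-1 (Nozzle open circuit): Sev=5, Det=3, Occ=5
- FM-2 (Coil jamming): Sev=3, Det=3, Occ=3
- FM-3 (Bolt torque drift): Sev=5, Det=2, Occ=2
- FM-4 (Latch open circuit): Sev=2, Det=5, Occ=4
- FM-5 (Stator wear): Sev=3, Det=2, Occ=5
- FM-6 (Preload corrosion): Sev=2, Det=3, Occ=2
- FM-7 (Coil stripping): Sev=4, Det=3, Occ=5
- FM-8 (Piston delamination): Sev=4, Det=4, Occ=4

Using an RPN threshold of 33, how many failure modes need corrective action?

4

RPN = Severity × Occurrence × Detection:
  FM-1: 5 × 5 × 3 = 75
  FM-2: 3 × 3 × 3 = 27
  FM-3: 5 × 2 × 2 = 20
  FM-4: 2 × 4 × 5 = 40
  FM-5: 3 × 5 × 2 = 30
  FM-6: 2 × 2 × 3 = 12
  FM-7: 4 × 5 × 3 = 60
  FM-8: 4 × 4 × 4 = 64
Modes with RPN ≥ 33: FM-1 (75), FM-4 (40), FM-7 (60), FM-8 (64) → 4.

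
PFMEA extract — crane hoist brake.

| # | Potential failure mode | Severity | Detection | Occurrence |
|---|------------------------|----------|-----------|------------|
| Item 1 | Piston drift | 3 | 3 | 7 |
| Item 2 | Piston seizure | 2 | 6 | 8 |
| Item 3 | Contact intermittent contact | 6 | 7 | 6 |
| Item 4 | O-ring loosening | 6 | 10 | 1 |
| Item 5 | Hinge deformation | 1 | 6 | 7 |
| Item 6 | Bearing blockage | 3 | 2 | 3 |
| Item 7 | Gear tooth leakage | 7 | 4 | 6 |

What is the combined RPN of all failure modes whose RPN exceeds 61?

RPN = Severity × Occurrence × Detection:
  Item 1: 3 × 7 × 3 = 63
  Item 2: 2 × 8 × 6 = 96
  Item 3: 6 × 6 × 7 = 252
  Item 4: 6 × 1 × 10 = 60
  Item 5: 1 × 7 × 6 = 42
  Item 6: 3 × 3 × 2 = 18
  Item 7: 7 × 6 × 4 = 168
RPN > 61: Item 1 (63), Item 2 (96), Item 3 (252), Item 7 (168).
Sum: 63 + 96 + 252 + 168 = 579.

579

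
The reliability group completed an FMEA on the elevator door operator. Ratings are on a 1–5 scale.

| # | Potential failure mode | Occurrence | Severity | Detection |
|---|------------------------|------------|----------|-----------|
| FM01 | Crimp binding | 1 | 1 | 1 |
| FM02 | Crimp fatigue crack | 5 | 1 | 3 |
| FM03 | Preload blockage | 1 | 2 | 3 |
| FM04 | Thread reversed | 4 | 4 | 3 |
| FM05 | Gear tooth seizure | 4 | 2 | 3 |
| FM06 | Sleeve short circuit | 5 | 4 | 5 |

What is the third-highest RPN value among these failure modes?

24

RPN = Severity × Occurrence × Detection:
  FM01: 1 × 1 × 1 = 1
  FM02: 1 × 5 × 3 = 15
  FM03: 2 × 1 × 3 = 6
  FM04: 4 × 4 × 3 = 48
  FM05: 2 × 4 × 3 = 24
  FM06: 4 × 5 × 5 = 100
Sorted descending: 100, 48, 24, 15, 6, 1.
The third-highest RPN is 24 (FM05).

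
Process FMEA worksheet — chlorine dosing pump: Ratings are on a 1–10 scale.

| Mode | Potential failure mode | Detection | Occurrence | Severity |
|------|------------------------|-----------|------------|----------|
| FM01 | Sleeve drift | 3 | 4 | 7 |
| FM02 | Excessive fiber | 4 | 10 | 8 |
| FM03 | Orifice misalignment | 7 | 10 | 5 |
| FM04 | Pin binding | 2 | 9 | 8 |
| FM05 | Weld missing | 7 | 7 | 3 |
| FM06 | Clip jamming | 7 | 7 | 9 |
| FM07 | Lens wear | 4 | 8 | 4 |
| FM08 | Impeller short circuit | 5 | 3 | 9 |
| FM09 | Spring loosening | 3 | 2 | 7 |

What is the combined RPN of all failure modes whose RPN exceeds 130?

RPN = Severity × Occurrence × Detection:
  FM01: 7 × 4 × 3 = 84
  FM02: 8 × 10 × 4 = 320
  FM03: 5 × 10 × 7 = 350
  FM04: 8 × 9 × 2 = 144
  FM05: 3 × 7 × 7 = 147
  FM06: 9 × 7 × 7 = 441
  FM07: 4 × 8 × 4 = 128
  FM08: 9 × 3 × 5 = 135
  FM09: 7 × 2 × 3 = 42
RPN > 130: FM02 (320), FM03 (350), FM04 (144), FM05 (147), FM06 (441), FM08 (135).
Sum: 320 + 350 + 144 + 147 + 441 + 135 = 1537.

1537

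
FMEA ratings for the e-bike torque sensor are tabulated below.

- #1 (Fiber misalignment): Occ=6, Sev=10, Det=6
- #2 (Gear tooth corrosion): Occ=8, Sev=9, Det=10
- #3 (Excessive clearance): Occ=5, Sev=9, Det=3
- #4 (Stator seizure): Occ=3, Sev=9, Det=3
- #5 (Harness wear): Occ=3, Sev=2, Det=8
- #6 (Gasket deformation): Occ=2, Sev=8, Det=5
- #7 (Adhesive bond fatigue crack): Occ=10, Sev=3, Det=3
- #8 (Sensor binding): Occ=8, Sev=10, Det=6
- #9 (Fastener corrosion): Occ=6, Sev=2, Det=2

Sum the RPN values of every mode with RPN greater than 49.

RPN = Severity × Occurrence × Detection:
  #1: 10 × 6 × 6 = 360
  #2: 9 × 8 × 10 = 720
  #3: 9 × 5 × 3 = 135
  #4: 9 × 3 × 3 = 81
  #5: 2 × 3 × 8 = 48
  #6: 8 × 2 × 5 = 80
  #7: 3 × 10 × 3 = 90
  #8: 10 × 8 × 6 = 480
  #9: 2 × 6 × 2 = 24
RPN > 49: #1 (360), #2 (720), #3 (135), #4 (81), #6 (80), #7 (90), #8 (480).
Sum: 360 + 720 + 135 + 81 + 80 + 90 + 480 = 1946.

1946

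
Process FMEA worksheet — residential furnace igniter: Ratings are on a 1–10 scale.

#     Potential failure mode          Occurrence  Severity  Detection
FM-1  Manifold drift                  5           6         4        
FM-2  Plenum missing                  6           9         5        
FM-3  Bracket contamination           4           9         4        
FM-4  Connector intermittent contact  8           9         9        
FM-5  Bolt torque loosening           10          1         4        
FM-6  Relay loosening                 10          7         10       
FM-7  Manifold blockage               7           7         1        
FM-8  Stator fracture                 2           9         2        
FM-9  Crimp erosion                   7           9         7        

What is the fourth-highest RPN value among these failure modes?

270

RPN = Severity × Occurrence × Detection:
  FM-1: 6 × 5 × 4 = 120
  FM-2: 9 × 6 × 5 = 270
  FM-3: 9 × 4 × 4 = 144
  FM-4: 9 × 8 × 9 = 648
  FM-5: 1 × 10 × 4 = 40
  FM-6: 7 × 10 × 10 = 700
  FM-7: 7 × 7 × 1 = 49
  FM-8: 9 × 2 × 2 = 36
  FM-9: 9 × 7 × 7 = 441
Sorted descending: 700, 648, 441, 270, 144, 120, 49, 40, 36.
The fourth-highest RPN is 270 (FM-2).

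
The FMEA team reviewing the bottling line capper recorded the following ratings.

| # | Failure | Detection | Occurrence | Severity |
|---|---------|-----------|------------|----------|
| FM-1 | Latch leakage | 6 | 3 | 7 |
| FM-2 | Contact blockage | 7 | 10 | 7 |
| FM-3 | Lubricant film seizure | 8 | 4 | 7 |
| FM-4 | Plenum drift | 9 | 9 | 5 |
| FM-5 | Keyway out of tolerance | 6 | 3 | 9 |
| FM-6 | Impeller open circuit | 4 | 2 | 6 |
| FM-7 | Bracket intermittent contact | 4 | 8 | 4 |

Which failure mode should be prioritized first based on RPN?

RPN = Severity × Occurrence × Detection:
  FM-1: 7 × 3 × 6 = 126
  FM-2: 7 × 10 × 7 = 490
  FM-3: 7 × 4 × 8 = 224
  FM-4: 5 × 9 × 9 = 405
  FM-5: 9 × 3 × 6 = 162
  FM-6: 6 × 2 × 4 = 48
  FM-7: 4 × 8 × 4 = 128
Highest RPN is 490 → FM-2.

FM-2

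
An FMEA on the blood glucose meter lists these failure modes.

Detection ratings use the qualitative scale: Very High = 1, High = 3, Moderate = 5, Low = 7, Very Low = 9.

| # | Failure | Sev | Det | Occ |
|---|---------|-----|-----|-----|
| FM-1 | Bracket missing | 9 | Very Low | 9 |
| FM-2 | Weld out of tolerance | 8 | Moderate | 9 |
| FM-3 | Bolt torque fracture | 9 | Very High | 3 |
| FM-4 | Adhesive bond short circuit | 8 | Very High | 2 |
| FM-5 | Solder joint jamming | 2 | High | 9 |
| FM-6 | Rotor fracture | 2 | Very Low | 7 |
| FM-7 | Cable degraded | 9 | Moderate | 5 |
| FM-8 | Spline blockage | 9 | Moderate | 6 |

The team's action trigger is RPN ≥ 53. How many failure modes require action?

RPN = Severity × Occurrence × Detection:
  FM-1: 9 × 9 × 9 = 729
  FM-2: 8 × 9 × 5 = 360
  FM-3: 9 × 3 × 1 = 27
  FM-4: 8 × 2 × 1 = 16
  FM-5: 2 × 9 × 3 = 54
  FM-6: 2 × 7 × 9 = 126
  FM-7: 9 × 5 × 5 = 225
  FM-8: 9 × 6 × 5 = 270
Modes with RPN ≥ 53: FM-1 (729), FM-2 (360), FM-5 (54), FM-6 (126), FM-7 (225), FM-8 (270) → 6.

6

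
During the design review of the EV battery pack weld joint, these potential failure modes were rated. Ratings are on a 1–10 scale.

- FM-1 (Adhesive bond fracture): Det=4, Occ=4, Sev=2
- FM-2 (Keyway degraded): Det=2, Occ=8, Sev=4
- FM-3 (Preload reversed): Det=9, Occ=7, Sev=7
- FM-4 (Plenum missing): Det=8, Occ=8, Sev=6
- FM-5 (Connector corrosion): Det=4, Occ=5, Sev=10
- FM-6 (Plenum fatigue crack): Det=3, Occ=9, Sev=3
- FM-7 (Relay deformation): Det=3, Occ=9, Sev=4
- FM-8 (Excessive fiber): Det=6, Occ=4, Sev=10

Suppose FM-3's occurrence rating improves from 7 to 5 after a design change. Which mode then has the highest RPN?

FM-4

RPN = Severity × Occurrence × Detection:
  FM-1: 2 × 4 × 4 = 32
  FM-2: 4 × 8 × 2 = 64
  FM-3: 7 × 7 × 9 = 441
  FM-4: 6 × 8 × 8 = 384
  FM-5: 10 × 5 × 4 = 200
  FM-6: 3 × 9 × 3 = 81
  FM-7: 4 × 9 × 3 = 108
  FM-8: 10 × 4 × 6 = 240
After action: FM-3 → 7 × 5 × 9 = 315.
Revised RPNs: FM-4=384, FM-3=315, FM-8=240, FM-5=200, FM-7=108, FM-6=81, FM-2=64, FM-1=32.
Highest is now FM-4 (384).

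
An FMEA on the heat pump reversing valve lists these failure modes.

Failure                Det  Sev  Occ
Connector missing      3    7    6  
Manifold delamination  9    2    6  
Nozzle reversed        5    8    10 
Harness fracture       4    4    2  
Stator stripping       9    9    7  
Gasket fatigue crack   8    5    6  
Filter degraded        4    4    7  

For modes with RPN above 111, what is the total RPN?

1445

RPN = Severity × Occurrence × Detection:
  Connector missing: 7 × 6 × 3 = 126
  Manifold delamination: 2 × 6 × 9 = 108
  Nozzle reversed: 8 × 10 × 5 = 400
  Harness fracture: 4 × 2 × 4 = 32
  Stator stripping: 9 × 7 × 9 = 567
  Gasket fatigue crack: 5 × 6 × 8 = 240
  Filter degraded: 4 × 7 × 4 = 112
RPN > 111: Connector missing (126), Nozzle reversed (400), Stator stripping (567), Gasket fatigue crack (240), Filter degraded (112).
Sum: 126 + 400 + 567 + 240 + 112 = 1445.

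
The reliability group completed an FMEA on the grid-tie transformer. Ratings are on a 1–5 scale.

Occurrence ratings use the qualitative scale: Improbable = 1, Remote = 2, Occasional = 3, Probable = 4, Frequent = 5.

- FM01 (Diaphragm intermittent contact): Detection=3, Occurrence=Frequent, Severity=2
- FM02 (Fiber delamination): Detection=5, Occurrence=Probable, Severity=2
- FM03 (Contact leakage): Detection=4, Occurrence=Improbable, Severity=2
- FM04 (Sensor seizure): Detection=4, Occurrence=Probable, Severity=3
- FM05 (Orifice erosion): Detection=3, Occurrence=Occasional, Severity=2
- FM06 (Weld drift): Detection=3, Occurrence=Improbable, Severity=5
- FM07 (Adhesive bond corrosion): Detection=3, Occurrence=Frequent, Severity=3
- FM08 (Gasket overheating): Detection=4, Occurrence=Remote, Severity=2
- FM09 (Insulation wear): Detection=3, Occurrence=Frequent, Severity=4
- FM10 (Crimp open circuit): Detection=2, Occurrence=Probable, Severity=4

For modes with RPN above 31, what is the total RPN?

RPN = Severity × Occurrence × Detection:
  FM01: 2 × 5 × 3 = 30
  FM02: 2 × 4 × 5 = 40
  FM03: 2 × 1 × 4 = 8
  FM04: 3 × 4 × 4 = 48
  FM05: 2 × 3 × 3 = 18
  FM06: 5 × 1 × 3 = 15
  FM07: 3 × 5 × 3 = 45
  FM08: 2 × 2 × 4 = 16
  FM09: 4 × 5 × 3 = 60
  FM10: 4 × 4 × 2 = 32
RPN > 31: FM02 (40), FM04 (48), FM07 (45), FM09 (60), FM10 (32).
Sum: 40 + 48 + 45 + 60 + 32 = 225.

225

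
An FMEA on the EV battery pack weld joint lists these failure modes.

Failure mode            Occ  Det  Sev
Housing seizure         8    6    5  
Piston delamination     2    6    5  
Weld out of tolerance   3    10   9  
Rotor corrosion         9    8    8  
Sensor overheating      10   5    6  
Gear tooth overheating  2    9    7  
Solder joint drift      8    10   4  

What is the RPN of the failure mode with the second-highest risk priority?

RPN = Severity × Occurrence × Detection:
  Housing seizure: 5 × 8 × 6 = 240
  Piston delamination: 5 × 2 × 6 = 60
  Weld out of tolerance: 9 × 3 × 10 = 270
  Rotor corrosion: 8 × 9 × 8 = 576
  Sensor overheating: 6 × 10 × 5 = 300
  Gear tooth overheating: 7 × 2 × 9 = 126
  Solder joint drift: 4 × 8 × 10 = 320
Sorted descending: 576, 320, 300, 270, 240, 126, 60.
The second-highest RPN is 320 (Solder joint drift).

320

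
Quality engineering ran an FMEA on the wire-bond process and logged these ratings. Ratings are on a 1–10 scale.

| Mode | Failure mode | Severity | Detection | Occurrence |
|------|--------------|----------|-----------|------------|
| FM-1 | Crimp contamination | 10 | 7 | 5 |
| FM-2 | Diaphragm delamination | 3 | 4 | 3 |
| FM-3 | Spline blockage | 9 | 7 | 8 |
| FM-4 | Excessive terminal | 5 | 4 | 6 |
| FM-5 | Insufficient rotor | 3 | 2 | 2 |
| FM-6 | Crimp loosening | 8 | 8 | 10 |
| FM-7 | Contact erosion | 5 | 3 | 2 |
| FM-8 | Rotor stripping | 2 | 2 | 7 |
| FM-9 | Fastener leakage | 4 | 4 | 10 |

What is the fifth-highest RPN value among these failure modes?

120

RPN = Severity × Occurrence × Detection:
  FM-1: 10 × 5 × 7 = 350
  FM-2: 3 × 3 × 4 = 36
  FM-3: 9 × 8 × 7 = 504
  FM-4: 5 × 6 × 4 = 120
  FM-5: 3 × 2 × 2 = 12
  FM-6: 8 × 10 × 8 = 640
  FM-7: 5 × 2 × 3 = 30
  FM-8: 2 × 7 × 2 = 28
  FM-9: 4 × 10 × 4 = 160
Sorted descending: 640, 504, 350, 160, 120, 36, 30, 28, 12.
The fifth-highest RPN is 120 (FM-4).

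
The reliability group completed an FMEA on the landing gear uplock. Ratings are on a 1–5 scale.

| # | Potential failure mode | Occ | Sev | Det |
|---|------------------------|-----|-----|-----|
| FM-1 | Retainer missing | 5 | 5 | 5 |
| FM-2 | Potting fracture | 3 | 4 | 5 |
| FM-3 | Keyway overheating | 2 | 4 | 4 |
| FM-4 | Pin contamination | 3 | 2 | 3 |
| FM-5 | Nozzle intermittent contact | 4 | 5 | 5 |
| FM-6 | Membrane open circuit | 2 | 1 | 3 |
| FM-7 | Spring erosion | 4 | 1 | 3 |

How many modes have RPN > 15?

5

RPN = Severity × Occurrence × Detection:
  FM-1: 5 × 5 × 5 = 125
  FM-2: 4 × 3 × 5 = 60
  FM-3: 4 × 2 × 4 = 32
  FM-4: 2 × 3 × 3 = 18
  FM-5: 5 × 4 × 5 = 100
  FM-6: 1 × 2 × 3 = 6
  FM-7: 1 × 4 × 3 = 12
Modes with RPN > 15: FM-1 (125), FM-2 (60), FM-3 (32), FM-4 (18), FM-5 (100) → 5.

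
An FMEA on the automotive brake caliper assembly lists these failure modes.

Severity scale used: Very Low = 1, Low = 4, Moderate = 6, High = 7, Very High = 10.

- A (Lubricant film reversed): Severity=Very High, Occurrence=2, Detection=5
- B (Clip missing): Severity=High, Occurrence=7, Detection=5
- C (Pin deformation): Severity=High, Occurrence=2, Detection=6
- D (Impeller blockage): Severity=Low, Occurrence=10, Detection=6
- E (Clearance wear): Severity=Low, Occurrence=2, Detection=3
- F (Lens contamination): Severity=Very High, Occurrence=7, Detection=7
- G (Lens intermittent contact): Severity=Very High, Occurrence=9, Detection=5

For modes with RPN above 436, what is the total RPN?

RPN = Severity × Occurrence × Detection:
  A: 10 × 2 × 5 = 100
  B: 7 × 7 × 5 = 245
  C: 7 × 2 × 6 = 84
  D: 4 × 10 × 6 = 240
  E: 4 × 2 × 3 = 24
  F: 10 × 7 × 7 = 490
  G: 10 × 9 × 5 = 450
RPN > 436: F (490), G (450).
Sum: 490 + 450 = 940.

940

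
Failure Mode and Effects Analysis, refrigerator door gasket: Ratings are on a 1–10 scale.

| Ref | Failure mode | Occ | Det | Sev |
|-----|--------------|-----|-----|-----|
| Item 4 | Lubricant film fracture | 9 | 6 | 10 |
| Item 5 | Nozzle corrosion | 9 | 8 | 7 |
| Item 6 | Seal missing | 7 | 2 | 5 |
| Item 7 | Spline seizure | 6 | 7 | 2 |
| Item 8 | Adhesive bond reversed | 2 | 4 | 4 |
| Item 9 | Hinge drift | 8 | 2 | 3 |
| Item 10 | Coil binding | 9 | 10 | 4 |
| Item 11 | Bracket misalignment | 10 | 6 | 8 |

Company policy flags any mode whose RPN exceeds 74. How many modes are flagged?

RPN = Severity × Occurrence × Detection:
  Item 4: 10 × 9 × 6 = 540
  Item 5: 7 × 9 × 8 = 504
  Item 6: 5 × 7 × 2 = 70
  Item 7: 2 × 6 × 7 = 84
  Item 8: 4 × 2 × 4 = 32
  Item 9: 3 × 8 × 2 = 48
  Item 10: 4 × 9 × 10 = 360
  Item 11: 8 × 10 × 6 = 480
Modes with RPN > 74: Item 4 (540), Item 5 (504), Item 7 (84), Item 10 (360), Item 11 (480) → 5.

5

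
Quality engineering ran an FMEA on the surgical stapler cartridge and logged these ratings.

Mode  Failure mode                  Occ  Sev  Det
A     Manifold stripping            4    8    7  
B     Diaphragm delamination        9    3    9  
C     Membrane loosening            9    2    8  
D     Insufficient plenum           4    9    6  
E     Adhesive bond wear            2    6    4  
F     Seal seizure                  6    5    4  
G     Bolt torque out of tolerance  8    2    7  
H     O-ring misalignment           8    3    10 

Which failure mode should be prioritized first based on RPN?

RPN = Severity × Occurrence × Detection:
  A: 8 × 4 × 7 = 224
  B: 3 × 9 × 9 = 243
  C: 2 × 9 × 8 = 144
  D: 9 × 4 × 6 = 216
  E: 6 × 2 × 4 = 48
  F: 5 × 6 × 4 = 120
  G: 2 × 8 × 7 = 112
  H: 3 × 8 × 10 = 240
Highest RPN is 243 → B.

B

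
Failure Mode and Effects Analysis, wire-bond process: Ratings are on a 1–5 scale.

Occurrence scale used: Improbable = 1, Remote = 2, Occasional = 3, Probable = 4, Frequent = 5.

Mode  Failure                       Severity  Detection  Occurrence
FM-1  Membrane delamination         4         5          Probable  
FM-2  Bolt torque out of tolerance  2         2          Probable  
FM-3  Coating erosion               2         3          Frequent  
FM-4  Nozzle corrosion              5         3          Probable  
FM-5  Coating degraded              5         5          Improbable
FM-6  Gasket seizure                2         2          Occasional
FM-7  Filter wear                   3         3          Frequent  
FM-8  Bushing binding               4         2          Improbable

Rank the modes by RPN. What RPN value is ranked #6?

RPN = Severity × Occurrence × Detection:
  FM-1: 4 × 4 × 5 = 80
  FM-2: 2 × 4 × 2 = 16
  FM-3: 2 × 5 × 3 = 30
  FM-4: 5 × 4 × 3 = 60
  FM-5: 5 × 1 × 5 = 25
  FM-6: 2 × 3 × 2 = 12
  FM-7: 3 × 5 × 3 = 45
  FM-8: 4 × 1 × 2 = 8
Sorted descending: 80, 60, 45, 30, 25, 16, 12, 8.
The sixth-highest RPN is 16 (FM-2).

16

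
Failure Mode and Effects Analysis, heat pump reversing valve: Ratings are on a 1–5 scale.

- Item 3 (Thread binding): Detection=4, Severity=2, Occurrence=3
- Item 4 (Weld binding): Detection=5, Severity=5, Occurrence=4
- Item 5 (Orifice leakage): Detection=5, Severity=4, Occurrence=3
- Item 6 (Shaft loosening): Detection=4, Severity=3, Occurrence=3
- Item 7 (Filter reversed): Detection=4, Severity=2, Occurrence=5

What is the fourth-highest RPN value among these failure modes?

RPN = Severity × Occurrence × Detection:
  Item 3: 2 × 3 × 4 = 24
  Item 4: 5 × 4 × 5 = 100
  Item 5: 4 × 3 × 5 = 60
  Item 6: 3 × 3 × 4 = 36
  Item 7: 2 × 5 × 4 = 40
Sorted descending: 100, 60, 40, 36, 24.
The fourth-highest RPN is 36 (Item 6).

36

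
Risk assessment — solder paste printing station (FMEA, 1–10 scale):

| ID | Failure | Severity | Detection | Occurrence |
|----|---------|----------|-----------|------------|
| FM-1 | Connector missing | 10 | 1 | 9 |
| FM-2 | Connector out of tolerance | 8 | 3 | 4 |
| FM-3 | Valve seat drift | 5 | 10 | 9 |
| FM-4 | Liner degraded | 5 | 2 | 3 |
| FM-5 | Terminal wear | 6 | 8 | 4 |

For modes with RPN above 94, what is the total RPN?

738

RPN = Severity × Occurrence × Detection:
  FM-1: 10 × 9 × 1 = 90
  FM-2: 8 × 4 × 3 = 96
  FM-3: 5 × 9 × 10 = 450
  FM-4: 5 × 3 × 2 = 30
  FM-5: 6 × 4 × 8 = 192
RPN > 94: FM-2 (96), FM-3 (450), FM-5 (192).
Sum: 96 + 450 + 192 = 738.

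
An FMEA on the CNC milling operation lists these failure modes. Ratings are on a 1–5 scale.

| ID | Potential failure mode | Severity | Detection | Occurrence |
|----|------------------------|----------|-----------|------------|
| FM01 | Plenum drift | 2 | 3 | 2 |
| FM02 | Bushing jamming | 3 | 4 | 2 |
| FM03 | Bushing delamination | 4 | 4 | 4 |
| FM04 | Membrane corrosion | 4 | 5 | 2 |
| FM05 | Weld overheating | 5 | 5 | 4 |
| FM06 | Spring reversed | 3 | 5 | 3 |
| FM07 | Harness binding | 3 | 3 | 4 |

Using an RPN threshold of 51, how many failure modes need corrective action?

RPN = Severity × Occurrence × Detection:
  FM01: 2 × 2 × 3 = 12
  FM02: 3 × 2 × 4 = 24
  FM03: 4 × 4 × 4 = 64
  FM04: 4 × 2 × 5 = 40
  FM05: 5 × 4 × 5 = 100
  FM06: 3 × 3 × 5 = 45
  FM07: 3 × 4 × 3 = 36
Modes with RPN ≥ 51: FM03 (64), FM05 (100) → 2.

2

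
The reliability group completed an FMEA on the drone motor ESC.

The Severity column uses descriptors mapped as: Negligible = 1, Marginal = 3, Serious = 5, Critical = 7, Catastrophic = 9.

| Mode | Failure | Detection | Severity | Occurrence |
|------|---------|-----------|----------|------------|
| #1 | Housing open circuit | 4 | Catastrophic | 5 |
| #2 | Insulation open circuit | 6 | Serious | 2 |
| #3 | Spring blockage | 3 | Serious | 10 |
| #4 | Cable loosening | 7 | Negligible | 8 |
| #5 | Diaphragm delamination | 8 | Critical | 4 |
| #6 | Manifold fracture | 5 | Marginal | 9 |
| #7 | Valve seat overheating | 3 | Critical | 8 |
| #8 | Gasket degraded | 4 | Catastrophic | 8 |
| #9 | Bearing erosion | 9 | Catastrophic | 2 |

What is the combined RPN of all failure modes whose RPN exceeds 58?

1367

RPN = Severity × Occurrence × Detection:
  #1: 9 × 5 × 4 = 180
  #2: 5 × 2 × 6 = 60
  #3: 5 × 10 × 3 = 150
  #4: 1 × 8 × 7 = 56
  #5: 7 × 4 × 8 = 224
  #6: 3 × 9 × 5 = 135
  #7: 7 × 8 × 3 = 168
  #8: 9 × 8 × 4 = 288
  #9: 9 × 2 × 9 = 162
RPN > 58: #1 (180), #2 (60), #3 (150), #5 (224), #6 (135), #7 (168), #8 (288), #9 (162).
Sum: 180 + 60 + 150 + 224 + 135 + 168 + 288 + 162 = 1367.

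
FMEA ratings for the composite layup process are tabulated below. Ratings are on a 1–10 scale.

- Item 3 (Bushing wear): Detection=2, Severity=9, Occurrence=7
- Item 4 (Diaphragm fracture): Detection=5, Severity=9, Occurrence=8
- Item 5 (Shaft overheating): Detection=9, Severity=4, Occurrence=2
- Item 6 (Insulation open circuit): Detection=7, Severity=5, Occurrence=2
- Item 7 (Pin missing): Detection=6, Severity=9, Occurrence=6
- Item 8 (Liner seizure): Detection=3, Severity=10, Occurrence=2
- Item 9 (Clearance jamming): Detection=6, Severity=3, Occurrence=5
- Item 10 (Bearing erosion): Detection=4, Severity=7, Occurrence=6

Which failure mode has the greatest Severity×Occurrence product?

Criticality = Severity × Occurrence:
  Item 3: 9 × 7 = 63
  Item 4: 9 × 8 = 72
  Item 5: 4 × 2 = 8
  Item 6: 5 × 2 = 10
  Item 7: 9 × 6 = 54
  Item 8: 10 × 2 = 20
  Item 9: 3 × 5 = 15
  Item 10: 7 × 6 = 42
Highest criticality is 72 → Item 4.

Item 4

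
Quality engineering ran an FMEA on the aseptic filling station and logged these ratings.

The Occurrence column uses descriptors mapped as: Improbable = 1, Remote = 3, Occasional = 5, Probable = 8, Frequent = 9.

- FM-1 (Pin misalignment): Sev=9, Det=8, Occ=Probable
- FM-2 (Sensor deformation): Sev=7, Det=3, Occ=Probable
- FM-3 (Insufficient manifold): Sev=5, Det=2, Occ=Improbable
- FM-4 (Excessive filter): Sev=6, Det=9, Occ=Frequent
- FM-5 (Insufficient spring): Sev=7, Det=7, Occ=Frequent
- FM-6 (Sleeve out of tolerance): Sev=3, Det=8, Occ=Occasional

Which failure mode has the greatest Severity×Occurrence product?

Criticality = Severity × Occurrence:
  FM-1: 9 × 8 = 72
  FM-2: 7 × 8 = 56
  FM-3: 5 × 1 = 5
  FM-4: 6 × 9 = 54
  FM-5: 7 × 9 = 63
  FM-6: 3 × 5 = 15
Highest criticality is 72 → FM-1.

FM-1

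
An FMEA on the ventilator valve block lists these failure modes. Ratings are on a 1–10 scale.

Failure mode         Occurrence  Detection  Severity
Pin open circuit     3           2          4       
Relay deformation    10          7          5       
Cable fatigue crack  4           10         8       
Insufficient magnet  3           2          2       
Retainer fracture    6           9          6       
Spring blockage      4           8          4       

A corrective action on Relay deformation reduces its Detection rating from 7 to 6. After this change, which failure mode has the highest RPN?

RPN = Severity × Occurrence × Detection:
  Pin open circuit: 4 × 3 × 2 = 24
  Relay deformation: 5 × 10 × 7 = 350
  Cable fatigue crack: 8 × 4 × 10 = 320
  Insufficient magnet: 2 × 3 × 2 = 12
  Retainer fracture: 6 × 6 × 9 = 324
  Spring blockage: 4 × 4 × 8 = 128
After action: Relay deformation → 5 × 10 × 6 = 300.
Revised RPNs: Retainer fracture=324, Cable fatigue crack=320, Relay deformation=300, Spring blockage=128, Pin open circuit=24, Insufficient magnet=12.
Highest is now Retainer fracture (324).

Retainer fracture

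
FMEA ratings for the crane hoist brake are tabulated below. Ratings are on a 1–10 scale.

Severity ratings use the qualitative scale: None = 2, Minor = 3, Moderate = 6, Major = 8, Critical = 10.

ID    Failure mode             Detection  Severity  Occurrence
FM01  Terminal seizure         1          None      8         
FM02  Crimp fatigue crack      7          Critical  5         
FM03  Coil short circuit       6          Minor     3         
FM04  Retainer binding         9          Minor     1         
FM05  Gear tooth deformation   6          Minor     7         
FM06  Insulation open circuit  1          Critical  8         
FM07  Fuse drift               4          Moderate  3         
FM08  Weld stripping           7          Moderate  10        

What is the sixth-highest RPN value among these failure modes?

54

RPN = Severity × Occurrence × Detection:
  FM01: 2 × 8 × 1 = 16
  FM02: 10 × 5 × 7 = 350
  FM03: 3 × 3 × 6 = 54
  FM04: 3 × 1 × 9 = 27
  FM05: 3 × 7 × 6 = 126
  FM06: 10 × 8 × 1 = 80
  FM07: 6 × 3 × 4 = 72
  FM08: 6 × 10 × 7 = 420
Sorted descending: 420, 350, 126, 80, 72, 54, 27, 16.
The sixth-highest RPN is 54 (FM03).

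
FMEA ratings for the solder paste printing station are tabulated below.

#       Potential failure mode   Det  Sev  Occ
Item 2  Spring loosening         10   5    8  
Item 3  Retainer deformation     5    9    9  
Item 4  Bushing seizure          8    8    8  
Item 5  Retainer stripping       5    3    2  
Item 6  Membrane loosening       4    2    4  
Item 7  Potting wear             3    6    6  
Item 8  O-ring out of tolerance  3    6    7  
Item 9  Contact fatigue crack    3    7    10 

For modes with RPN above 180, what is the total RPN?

1527

RPN = Severity × Occurrence × Detection:
  Item 2: 5 × 8 × 10 = 400
  Item 3: 9 × 9 × 5 = 405
  Item 4: 8 × 8 × 8 = 512
  Item 5: 3 × 2 × 5 = 30
  Item 6: 2 × 4 × 4 = 32
  Item 7: 6 × 6 × 3 = 108
  Item 8: 6 × 7 × 3 = 126
  Item 9: 7 × 10 × 3 = 210
RPN > 180: Item 2 (400), Item 3 (405), Item 4 (512), Item 9 (210).
Sum: 400 + 405 + 512 + 210 = 1527.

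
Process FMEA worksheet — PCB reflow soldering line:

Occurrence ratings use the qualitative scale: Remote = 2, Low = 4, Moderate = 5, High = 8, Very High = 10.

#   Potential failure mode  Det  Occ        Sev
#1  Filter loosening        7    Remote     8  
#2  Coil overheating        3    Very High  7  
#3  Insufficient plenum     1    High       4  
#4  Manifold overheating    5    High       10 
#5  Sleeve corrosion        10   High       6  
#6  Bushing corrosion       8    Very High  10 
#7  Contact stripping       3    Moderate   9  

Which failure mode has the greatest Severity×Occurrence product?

Criticality = Severity × Occurrence:
  #1: 8 × 2 = 16
  #2: 7 × 10 = 70
  #3: 4 × 8 = 32
  #4: 10 × 8 = 80
  #5: 6 × 8 = 48
  #6: 10 × 10 = 100
  #7: 9 × 5 = 45
Highest criticality is 100 → #6.

#6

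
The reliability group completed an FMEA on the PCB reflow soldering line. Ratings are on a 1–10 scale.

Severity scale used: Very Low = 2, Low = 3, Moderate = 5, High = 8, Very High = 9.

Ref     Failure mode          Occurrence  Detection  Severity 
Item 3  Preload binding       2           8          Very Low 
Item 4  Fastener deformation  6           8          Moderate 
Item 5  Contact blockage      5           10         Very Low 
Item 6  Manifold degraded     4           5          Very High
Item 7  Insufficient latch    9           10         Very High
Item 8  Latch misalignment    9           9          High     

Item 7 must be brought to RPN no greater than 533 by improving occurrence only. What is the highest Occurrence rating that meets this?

5

Item 7: S=9, O=9, D=10 → current RPN = 810.
Fixed product = 90. Need 90 × O ≤ 533, so O ≤ 533/90 = 5.92.
Maximum integer Occurrence rating = 5 (gives RPN 450; O=6 would give 540 > 533).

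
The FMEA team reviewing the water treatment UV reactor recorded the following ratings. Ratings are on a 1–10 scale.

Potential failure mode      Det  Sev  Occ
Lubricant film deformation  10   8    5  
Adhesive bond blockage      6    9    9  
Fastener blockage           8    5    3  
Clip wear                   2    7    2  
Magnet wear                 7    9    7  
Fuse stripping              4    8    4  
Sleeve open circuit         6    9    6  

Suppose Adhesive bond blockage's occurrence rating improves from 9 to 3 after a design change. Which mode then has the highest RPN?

RPN = Severity × Occurrence × Detection:
  Lubricant film deformation: 8 × 5 × 10 = 400
  Adhesive bond blockage: 9 × 9 × 6 = 486
  Fastener blockage: 5 × 3 × 8 = 120
  Clip wear: 7 × 2 × 2 = 28
  Magnet wear: 9 × 7 × 7 = 441
  Fuse stripping: 8 × 4 × 4 = 128
  Sleeve open circuit: 9 × 6 × 6 = 324
After action: Adhesive bond blockage → 9 × 3 × 6 = 162.
Revised RPNs: Magnet wear=441, Lubricant film deformation=400, Sleeve open circuit=324, Adhesive bond blockage=162, Fuse stripping=128, Fastener blockage=120, Clip wear=28.
Highest is now Magnet wear (441).

Magnet wear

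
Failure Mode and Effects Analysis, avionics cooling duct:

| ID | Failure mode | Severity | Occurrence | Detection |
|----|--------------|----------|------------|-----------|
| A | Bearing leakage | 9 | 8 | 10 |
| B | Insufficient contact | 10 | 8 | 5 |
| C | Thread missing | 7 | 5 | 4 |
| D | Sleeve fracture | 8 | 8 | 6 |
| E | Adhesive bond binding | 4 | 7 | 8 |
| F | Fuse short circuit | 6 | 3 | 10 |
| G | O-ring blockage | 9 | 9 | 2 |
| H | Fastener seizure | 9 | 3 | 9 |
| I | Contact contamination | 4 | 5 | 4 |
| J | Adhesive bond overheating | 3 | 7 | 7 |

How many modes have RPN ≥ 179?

6

RPN = Severity × Occurrence × Detection:
  A: 9 × 8 × 10 = 720
  B: 10 × 8 × 5 = 400
  C: 7 × 5 × 4 = 140
  D: 8 × 8 × 6 = 384
  E: 4 × 7 × 8 = 224
  F: 6 × 3 × 10 = 180
  G: 9 × 9 × 2 = 162
  H: 9 × 3 × 9 = 243
  I: 4 × 5 × 4 = 80
  J: 3 × 7 × 7 = 147
Modes with RPN ≥ 179: A (720), B (400), D (384), E (224), F (180), H (243) → 6.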